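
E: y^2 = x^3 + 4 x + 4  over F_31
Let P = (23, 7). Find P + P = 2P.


Doubling: s = (3 x1^2 + a) / (2 y1)
s = (3*23^2 + 4) / (2*7) mod 31 = 14
x3 = s^2 - 2 x1 mod 31 = 14^2 - 2*23 = 26
y3 = s (x1 - x3) - y1 mod 31 = 14 * (23 - 26) - 7 = 13

2P = (26, 13)


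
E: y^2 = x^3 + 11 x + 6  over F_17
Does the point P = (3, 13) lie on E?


Check whether y^2 = x^3 + 11 x + 6 (mod 17) for (x, y) = (3, 13).
LHS: y^2 = 13^2 mod 17 = 16
RHS: x^3 + 11 x + 6 = 3^3 + 11*3 + 6 mod 17 = 15
LHS != RHS

No, not on the curve


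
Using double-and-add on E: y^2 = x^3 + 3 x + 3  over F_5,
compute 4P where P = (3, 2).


k = 4 = 100_2 (binary, LSB first: 001)
Double-and-add from P = (3, 2):
  bit 0 = 0: acc unchanged = O
  bit 1 = 0: acc unchanged = O
  bit 2 = 1: acc = O + (3, 3) = (3, 3)

4P = (3, 3)


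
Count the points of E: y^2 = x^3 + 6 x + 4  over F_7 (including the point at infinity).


For each x in F_7, count y with y^2 = x^3 + 6 x + 4 mod 7:
  x = 0: RHS = 4, y in [2, 5]  -> 2 point(s)
  x = 1: RHS = 4, y in [2, 5]  -> 2 point(s)
  x = 3: RHS = 0, y in [0]  -> 1 point(s)
  x = 4: RHS = 1, y in [1, 6]  -> 2 point(s)
  x = 6: RHS = 4, y in [2, 5]  -> 2 point(s)
Affine points: 9. Add the point at infinity: total = 10.

#E(F_7) = 10


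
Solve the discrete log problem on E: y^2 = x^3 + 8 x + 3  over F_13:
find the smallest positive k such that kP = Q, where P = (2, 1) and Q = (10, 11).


Enumerate multiples of P until we hit Q = (10, 11):
  1P = (2, 1)
  2P = (5, 8)
  3P = (10, 2)
  4P = (0, 9)
  5P = (1, 8)
  6P = (7, 8)
  7P = (7, 5)
  8P = (1, 5)
  9P = (0, 4)
  10P = (10, 11)
Match found at i = 10.

k = 10


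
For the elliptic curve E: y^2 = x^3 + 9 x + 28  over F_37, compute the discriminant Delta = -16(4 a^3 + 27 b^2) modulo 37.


4 a^3 + 27 b^2 = 4*9^3 + 27*28^2 = 2916 + 21168 = 24084
Delta = -16 * (24084) = -385344
Delta mod 37 = 11

Delta = 11 (mod 37)


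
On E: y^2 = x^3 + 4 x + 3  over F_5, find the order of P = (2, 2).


Compute successive multiples of P until we hit O:
  1P = (2, 2)
  2P = (2, 3)
  3P = O

ord(P) = 3


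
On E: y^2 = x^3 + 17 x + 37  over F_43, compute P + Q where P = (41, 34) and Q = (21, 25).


P != Q, so use the chord formula.
s = (y2 - y1) / (x2 - x1) = (34) / (23) mod 43 = 37
x3 = s^2 - x1 - x2 mod 43 = 37^2 - 41 - 21 = 17
y3 = s (x1 - x3) - y1 mod 43 = 37 * (41 - 17) - 34 = 37

P + Q = (17, 37)


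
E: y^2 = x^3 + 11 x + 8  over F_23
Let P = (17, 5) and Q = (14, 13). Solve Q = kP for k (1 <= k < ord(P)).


Enumerate multiples of P until we hit Q = (14, 13):
  1P = (17, 5)
  2P = (14, 10)
  3P = (5, 21)
  4P = (13, 5)
  5P = (16, 18)
  6P = (21, 1)
  7P = (9, 10)
  8P = (15, 11)
  9P = (0, 13)
  10P = (18, 9)
  11P = (4, 1)
  12P = (4, 22)
  13P = (18, 14)
  14P = (0, 10)
  15P = (15, 12)
  16P = (9, 13)
  17P = (21, 22)
  18P = (16, 5)
  19P = (13, 18)
  20P = (5, 2)
  21P = (14, 13)
Match found at i = 21.

k = 21


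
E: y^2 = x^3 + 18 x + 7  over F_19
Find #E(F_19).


For each x in F_19, count y with y^2 = x^3 + 18 x + 7 mod 19:
  x = 0: RHS = 7, y in [8, 11]  -> 2 point(s)
  x = 1: RHS = 7, y in [8, 11]  -> 2 point(s)
  x = 7: RHS = 1, y in [1, 18]  -> 2 point(s)
  x = 8: RHS = 17, y in [6, 13]  -> 2 point(s)
  x = 9: RHS = 5, y in [9, 10]  -> 2 point(s)
  x = 10: RHS = 9, y in [3, 16]  -> 2 point(s)
  x = 11: RHS = 16, y in [4, 15]  -> 2 point(s)
  x = 13: RHS = 6, y in [5, 14]  -> 2 point(s)
  x = 14: RHS = 1, y in [1, 18]  -> 2 point(s)
  x = 15: RHS = 4, y in [2, 17]  -> 2 point(s)
  x = 17: RHS = 1, y in [1, 18]  -> 2 point(s)
  x = 18: RHS = 7, y in [8, 11]  -> 2 point(s)
Affine points: 24. Add the point at infinity: total = 25.

#E(F_19) = 25


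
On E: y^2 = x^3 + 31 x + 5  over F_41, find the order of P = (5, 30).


Compute successive multiples of P until we hit O:
  1P = (5, 30)
  2P = (0, 13)
  3P = (0, 28)
  4P = (5, 11)
  5P = O

ord(P) = 5


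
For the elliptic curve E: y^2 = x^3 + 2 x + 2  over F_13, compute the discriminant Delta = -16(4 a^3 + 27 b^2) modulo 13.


4 a^3 + 27 b^2 = 4*2^3 + 27*2^2 = 32 + 108 = 140
Delta = -16 * (140) = -2240
Delta mod 13 = 9

Delta = 9 (mod 13)


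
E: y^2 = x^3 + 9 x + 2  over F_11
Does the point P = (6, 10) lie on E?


Check whether y^2 = x^3 + 9 x + 2 (mod 11) for (x, y) = (6, 10).
LHS: y^2 = 10^2 mod 11 = 1
RHS: x^3 + 9 x + 2 = 6^3 + 9*6 + 2 mod 11 = 8
LHS != RHS

No, not on the curve


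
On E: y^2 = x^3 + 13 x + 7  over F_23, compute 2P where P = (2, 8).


Doubling: s = (3 x1^2 + a) / (2 y1)
s = (3*2^2 + 13) / (2*8) mod 23 = 3
x3 = s^2 - 2 x1 mod 23 = 3^2 - 2*2 = 5
y3 = s (x1 - x3) - y1 mod 23 = 3 * (2 - 5) - 8 = 6

2P = (5, 6)


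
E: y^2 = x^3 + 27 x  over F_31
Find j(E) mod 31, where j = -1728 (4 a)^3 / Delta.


Delta = -16(4 a^3 + 27 b^2) mod 31 = 4
-1728 * (4 a)^3 = -1728 * (4*27)^3 mod 31 = 30
j = 30 * 4^(-1) mod 31 = 23

j = 23 (mod 31)


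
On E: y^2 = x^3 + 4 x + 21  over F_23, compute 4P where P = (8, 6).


k = 4 = 100_2 (binary, LSB first: 001)
Double-and-add from P = (8, 6):
  bit 0 = 0: acc unchanged = O
  bit 1 = 0: acc unchanged = O
  bit 2 = 1: acc = O + (8, 6) = (8, 6)

4P = (8, 6)


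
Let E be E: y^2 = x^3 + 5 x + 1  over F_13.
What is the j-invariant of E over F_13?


Delta = -16(4 a^3 + 27 b^2) mod 13 = 5
-1728 * (4 a)^3 = -1728 * (4*5)^3 mod 13 = 5
j = 5 * 5^(-1) mod 13 = 1

j = 1 (mod 13)


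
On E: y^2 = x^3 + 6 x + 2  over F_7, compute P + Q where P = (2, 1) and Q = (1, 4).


P != Q, so use the chord formula.
s = (y2 - y1) / (x2 - x1) = (3) / (6) mod 7 = 4
x3 = s^2 - x1 - x2 mod 7 = 4^2 - 2 - 1 = 6
y3 = s (x1 - x3) - y1 mod 7 = 4 * (2 - 6) - 1 = 4

P + Q = (6, 4)


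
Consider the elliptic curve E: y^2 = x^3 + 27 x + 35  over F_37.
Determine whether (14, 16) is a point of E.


Check whether y^2 = x^3 + 27 x + 35 (mod 37) for (x, y) = (14, 16).
LHS: y^2 = 16^2 mod 37 = 34
RHS: x^3 + 27 x + 35 = 14^3 + 27*14 + 35 mod 37 = 12
LHS != RHS

No, not on the curve


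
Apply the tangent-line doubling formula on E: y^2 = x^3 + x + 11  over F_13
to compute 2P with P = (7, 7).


Doubling: s = (3 x1^2 + a) / (2 y1)
s = (3*7^2 + 1) / (2*7) mod 13 = 5
x3 = s^2 - 2 x1 mod 13 = 5^2 - 2*7 = 11
y3 = s (x1 - x3) - y1 mod 13 = 5 * (7 - 11) - 7 = 12

2P = (11, 12)


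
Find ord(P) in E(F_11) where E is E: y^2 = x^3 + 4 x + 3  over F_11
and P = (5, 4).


Compute successive multiples of P until we hit O:
  1P = (5, 4)
  2P = (10, 3)
  3P = (0, 6)
  4P = (0, 5)
  5P = (10, 8)
  6P = (5, 7)
  7P = O

ord(P) = 7


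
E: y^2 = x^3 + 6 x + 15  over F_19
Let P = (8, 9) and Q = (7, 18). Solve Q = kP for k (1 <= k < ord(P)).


Enumerate multiples of P until we hit Q = (7, 18):
  1P = (8, 9)
  2P = (10, 7)
  3P = (2, 4)
  4P = (6, 18)
  5P = (11, 14)
  6P = (7, 18)
Match found at i = 6.

k = 6


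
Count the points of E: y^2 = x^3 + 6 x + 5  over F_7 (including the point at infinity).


For each x in F_7, count y with y^2 = x^3 + 6 x + 5 mod 7:
  x = 2: RHS = 4, y in [2, 5]  -> 2 point(s)
  x = 3: RHS = 1, y in [1, 6]  -> 2 point(s)
  x = 4: RHS = 2, y in [3, 4]  -> 2 point(s)
Affine points: 6. Add the point at infinity: total = 7.

#E(F_7) = 7


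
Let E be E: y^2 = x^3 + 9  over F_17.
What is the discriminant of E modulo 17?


4 a^3 + 27 b^2 = 4*0^3 + 27*9^2 = 0 + 2187 = 2187
Delta = -16 * (2187) = -34992
Delta mod 17 = 11

Delta = 11 (mod 17)


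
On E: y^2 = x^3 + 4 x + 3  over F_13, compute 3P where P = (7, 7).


k = 3 = 11_2 (binary, LSB first: 11)
Double-and-add from P = (7, 7):
  bit 0 = 1: acc = O + (7, 7) = (7, 7)
  bit 1 = 1: acc = (7, 7) + (11, 0) = (7, 6)

3P = (7, 6)


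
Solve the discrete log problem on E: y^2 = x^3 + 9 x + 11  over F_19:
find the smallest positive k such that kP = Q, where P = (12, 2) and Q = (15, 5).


Enumerate multiples of P until we hit Q = (15, 5):
  1P = (12, 2)
  2P = (15, 14)
  3P = (8, 14)
  4P = (8, 5)
  5P = (15, 5)
Match found at i = 5.

k = 5


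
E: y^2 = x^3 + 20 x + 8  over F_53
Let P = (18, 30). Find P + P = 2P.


Doubling: s = (3 x1^2 + a) / (2 y1)
s = (3*18^2 + 20) / (2*30) mod 53 = 13
x3 = s^2 - 2 x1 mod 53 = 13^2 - 2*18 = 27
y3 = s (x1 - x3) - y1 mod 53 = 13 * (18 - 27) - 30 = 12

2P = (27, 12)


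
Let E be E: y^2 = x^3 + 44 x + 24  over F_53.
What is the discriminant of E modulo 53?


4 a^3 + 27 b^2 = 4*44^3 + 27*24^2 = 340736 + 15552 = 356288
Delta = -16 * (356288) = -5700608
Delta mod 53 = 19

Delta = 19 (mod 53)


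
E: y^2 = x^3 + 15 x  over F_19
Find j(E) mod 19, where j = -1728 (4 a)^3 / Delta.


Delta = -16(4 a^3 + 27 b^2) mod 19 = 11
-1728 * (4 a)^3 = -1728 * (4*15)^3 mod 19 = 8
j = 8 * 11^(-1) mod 19 = 18

j = 18 (mod 19)


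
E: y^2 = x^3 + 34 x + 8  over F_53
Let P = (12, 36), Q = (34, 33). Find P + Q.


P != Q, so use the chord formula.
s = (y2 - y1) / (x2 - x1) = (50) / (22) mod 53 = 36
x3 = s^2 - x1 - x2 mod 53 = 36^2 - 12 - 34 = 31
y3 = s (x1 - x3) - y1 mod 53 = 36 * (12 - 31) - 36 = 22

P + Q = (31, 22)


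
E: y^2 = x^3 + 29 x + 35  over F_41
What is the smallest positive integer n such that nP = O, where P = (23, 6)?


Compute successive multiples of P until we hit O:
  1P = (23, 6)
  2P = (40, 28)
  3P = (15, 14)
  4P = (4, 16)
  5P = (22, 28)
  6P = (29, 3)
  7P = (20, 13)
  8P = (8, 0)
  ... (continuing to 16P)
  16P = O

ord(P) = 16


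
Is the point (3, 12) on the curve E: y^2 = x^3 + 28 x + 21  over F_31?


Check whether y^2 = x^3 + 28 x + 21 (mod 31) for (x, y) = (3, 12).
LHS: y^2 = 12^2 mod 31 = 20
RHS: x^3 + 28 x + 21 = 3^3 + 28*3 + 21 mod 31 = 8
LHS != RHS

No, not on the curve


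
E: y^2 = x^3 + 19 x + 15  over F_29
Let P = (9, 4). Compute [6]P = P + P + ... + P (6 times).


k = 6 = 110_2 (binary, LSB first: 011)
Double-and-add from P = (9, 4):
  bit 0 = 0: acc unchanged = O
  bit 1 = 1: acc = O + (16, 6) = (16, 6)
  bit 2 = 1: acc = (16, 6) + (10, 25) = (9, 25)

6P = (9, 25)


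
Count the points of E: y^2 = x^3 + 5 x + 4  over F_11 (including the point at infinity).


For each x in F_11, count y with y^2 = x^3 + 5 x + 4 mod 11:
  x = 0: RHS = 4, y in [2, 9]  -> 2 point(s)
  x = 2: RHS = 0, y in [0]  -> 1 point(s)
  x = 4: RHS = 0, y in [0]  -> 1 point(s)
  x = 5: RHS = 0, y in [0]  -> 1 point(s)
  x = 10: RHS = 9, y in [3, 8]  -> 2 point(s)
Affine points: 7. Add the point at infinity: total = 8.

#E(F_11) = 8


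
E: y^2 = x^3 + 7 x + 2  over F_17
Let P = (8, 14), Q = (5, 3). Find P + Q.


P != Q, so use the chord formula.
s = (y2 - y1) / (x2 - x1) = (6) / (14) mod 17 = 15
x3 = s^2 - x1 - x2 mod 17 = 15^2 - 8 - 5 = 8
y3 = s (x1 - x3) - y1 mod 17 = 15 * (8 - 8) - 14 = 3

P + Q = (8, 3)


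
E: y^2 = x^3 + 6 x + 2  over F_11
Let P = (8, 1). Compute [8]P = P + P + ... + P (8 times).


k = 8 = 1000_2 (binary, LSB first: 0001)
Double-and-add from P = (8, 1):
  bit 0 = 0: acc unchanged = O
  bit 1 = 0: acc unchanged = O
  bit 2 = 0: acc unchanged = O
  bit 3 = 1: acc = O + (5, 5) = (5, 5)

8P = (5, 5)


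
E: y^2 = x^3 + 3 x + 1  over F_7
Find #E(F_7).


For each x in F_7, count y with y^2 = x^3 + 3 x + 1 mod 7:
  x = 0: RHS = 1, y in [1, 6]  -> 2 point(s)
  x = 2: RHS = 1, y in [1, 6]  -> 2 point(s)
  x = 3: RHS = 2, y in [3, 4]  -> 2 point(s)
  x = 4: RHS = 0, y in [0]  -> 1 point(s)
  x = 5: RHS = 1, y in [1, 6]  -> 2 point(s)
  x = 6: RHS = 4, y in [2, 5]  -> 2 point(s)
Affine points: 11. Add the point at infinity: total = 12.

#E(F_7) = 12


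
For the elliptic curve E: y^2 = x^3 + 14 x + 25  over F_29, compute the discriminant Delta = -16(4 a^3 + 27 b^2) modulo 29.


4 a^3 + 27 b^2 = 4*14^3 + 27*25^2 = 10976 + 16875 = 27851
Delta = -16 * (27851) = -445616
Delta mod 29 = 27

Delta = 27 (mod 29)


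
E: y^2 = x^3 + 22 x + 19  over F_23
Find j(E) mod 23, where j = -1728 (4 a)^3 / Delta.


Delta = -16(4 a^3 + 27 b^2) mod 23 = 6
-1728 * (4 a)^3 = -1728 * (4*22)^3 mod 23 = 8
j = 8 * 6^(-1) mod 23 = 9

j = 9 (mod 23)


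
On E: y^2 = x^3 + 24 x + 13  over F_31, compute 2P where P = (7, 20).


Doubling: s = (3 x1^2 + a) / (2 y1)
s = (3*7^2 + 24) / (2*20) mod 31 = 19
x3 = s^2 - 2 x1 mod 31 = 19^2 - 2*7 = 6
y3 = s (x1 - x3) - y1 mod 31 = 19 * (7 - 6) - 20 = 30

2P = (6, 30)


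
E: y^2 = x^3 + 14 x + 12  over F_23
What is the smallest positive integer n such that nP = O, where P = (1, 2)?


Compute successive multiples of P until we hit O:
  1P = (1, 2)
  2P = (6, 17)
  3P = (2, 18)
  4P = (0, 14)
  5P = (5, 0)
  6P = (0, 9)
  7P = (2, 5)
  8P = (6, 6)
  ... (continuing to 10P)
  10P = O

ord(P) = 10


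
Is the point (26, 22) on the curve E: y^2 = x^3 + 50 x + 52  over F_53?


Check whether y^2 = x^3 + 50 x + 52 (mod 53) for (x, y) = (26, 22).
LHS: y^2 = 22^2 mod 53 = 7
RHS: x^3 + 50 x + 52 = 26^3 + 50*26 + 52 mod 53 = 7
LHS = RHS

Yes, on the curve


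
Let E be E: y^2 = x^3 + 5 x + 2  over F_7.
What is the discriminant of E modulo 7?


4 a^3 + 27 b^2 = 4*5^3 + 27*2^2 = 500 + 108 = 608
Delta = -16 * (608) = -9728
Delta mod 7 = 2

Delta = 2 (mod 7)


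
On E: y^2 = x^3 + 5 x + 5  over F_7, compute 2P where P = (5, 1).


Doubling: s = (3 x1^2 + a) / (2 y1)
s = (3*5^2 + 5) / (2*1) mod 7 = 5
x3 = s^2 - 2 x1 mod 7 = 5^2 - 2*5 = 1
y3 = s (x1 - x3) - y1 mod 7 = 5 * (5 - 1) - 1 = 5

2P = (1, 5)


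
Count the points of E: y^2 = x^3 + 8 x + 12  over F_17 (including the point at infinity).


For each x in F_17, count y with y^2 = x^3 + 8 x + 12 mod 17:
  x = 1: RHS = 4, y in [2, 15]  -> 2 point(s)
  x = 2: RHS = 2, y in [6, 11]  -> 2 point(s)
  x = 6: RHS = 4, y in [2, 15]  -> 2 point(s)
  x = 10: RHS = 4, y in [2, 15]  -> 2 point(s)
  x = 12: RHS = 0, y in [0]  -> 1 point(s)
  x = 13: RHS = 1, y in [1, 16]  -> 2 point(s)
Affine points: 11. Add the point at infinity: total = 12.

#E(F_17) = 12


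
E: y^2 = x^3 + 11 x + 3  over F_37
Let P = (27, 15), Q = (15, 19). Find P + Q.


P != Q, so use the chord formula.
s = (y2 - y1) / (x2 - x1) = (4) / (25) mod 37 = 12
x3 = s^2 - x1 - x2 mod 37 = 12^2 - 27 - 15 = 28
y3 = s (x1 - x3) - y1 mod 37 = 12 * (27 - 28) - 15 = 10

P + Q = (28, 10)


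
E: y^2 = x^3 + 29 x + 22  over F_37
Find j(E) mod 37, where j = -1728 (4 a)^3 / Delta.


Delta = -16(4 a^3 + 27 b^2) mod 37 = 22
-1728 * (4 a)^3 = -1728 * (4*29)^3 mod 37 = 6
j = 6 * 22^(-1) mod 37 = 7

j = 7 (mod 37)


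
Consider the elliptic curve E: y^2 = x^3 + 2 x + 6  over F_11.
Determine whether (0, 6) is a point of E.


Check whether y^2 = x^3 + 2 x + 6 (mod 11) for (x, y) = (0, 6).
LHS: y^2 = 6^2 mod 11 = 3
RHS: x^3 + 2 x + 6 = 0^3 + 2*0 + 6 mod 11 = 6
LHS != RHS

No, not on the curve


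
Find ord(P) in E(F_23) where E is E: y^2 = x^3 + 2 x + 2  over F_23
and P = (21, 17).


Compute successive multiples of P until we hit O:
  1P = (21, 17)
  2P = (6, 0)
  3P = (21, 6)
  4P = O

ord(P) = 4


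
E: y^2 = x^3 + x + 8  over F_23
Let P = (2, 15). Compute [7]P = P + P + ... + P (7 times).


k = 7 = 111_2 (binary, LSB first: 111)
Double-and-add from P = (2, 15):
  bit 0 = 1: acc = O + (2, 15) = (2, 15)
  bit 1 = 1: acc = (2, 15) + (14, 12) = (20, 1)
  bit 2 = 1: acc = (20, 1) + (7, 17) = (5, 0)

7P = (5, 0)


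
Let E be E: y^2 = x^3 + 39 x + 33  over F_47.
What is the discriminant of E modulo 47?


4 a^3 + 27 b^2 = 4*39^3 + 27*33^2 = 237276 + 29403 = 266679
Delta = -16 * (266679) = -4266864
Delta mod 47 = 31

Delta = 31 (mod 47)


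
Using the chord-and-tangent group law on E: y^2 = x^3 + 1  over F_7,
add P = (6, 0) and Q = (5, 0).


P != Q, so use the chord formula.
s = (y2 - y1) / (x2 - x1) = (0) / (6) mod 7 = 0
x3 = s^2 - x1 - x2 mod 7 = 0^2 - 6 - 5 = 3
y3 = s (x1 - x3) - y1 mod 7 = 0 * (6 - 3) - 0 = 0

P + Q = (3, 0)


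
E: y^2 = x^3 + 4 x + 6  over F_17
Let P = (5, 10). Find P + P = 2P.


Doubling: s = (3 x1^2 + a) / (2 y1)
s = (3*5^2 + 4) / (2*10) mod 17 = 15
x3 = s^2 - 2 x1 mod 17 = 15^2 - 2*5 = 11
y3 = s (x1 - x3) - y1 mod 17 = 15 * (5 - 11) - 10 = 2

2P = (11, 2)


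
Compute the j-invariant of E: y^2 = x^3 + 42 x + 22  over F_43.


Delta = -16(4 a^3 + 27 b^2) mod 43 = 42
-1728 * (4 a)^3 = -1728 * (4*42)^3 mod 43 = 39
j = 39 * 42^(-1) mod 43 = 4

j = 4 (mod 43)


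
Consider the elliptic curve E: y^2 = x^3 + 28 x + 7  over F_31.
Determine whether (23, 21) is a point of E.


Check whether y^2 = x^3 + 28 x + 7 (mod 31) for (x, y) = (23, 21).
LHS: y^2 = 21^2 mod 31 = 7
RHS: x^3 + 28 x + 7 = 23^3 + 28*23 + 7 mod 31 = 15
LHS != RHS

No, not on the curve


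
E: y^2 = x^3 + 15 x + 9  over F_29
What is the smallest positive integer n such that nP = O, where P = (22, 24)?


Compute successive multiples of P until we hit O:
  1P = (22, 24)
  2P = (5, 8)
  3P = (7, 14)
  4P = (23, 14)
  5P = (26, 16)
  6P = (14, 18)
  7P = (28, 15)
  8P = (3, 20)
  ... (continuing to 17P)
  17P = O

ord(P) = 17


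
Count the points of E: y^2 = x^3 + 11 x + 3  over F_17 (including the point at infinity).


For each x in F_17, count y with y^2 = x^3 + 11 x + 3 mod 17:
  x = 1: RHS = 15, y in [7, 10]  -> 2 point(s)
  x = 2: RHS = 16, y in [4, 13]  -> 2 point(s)
  x = 4: RHS = 9, y in [3, 14]  -> 2 point(s)
  x = 5: RHS = 13, y in [8, 9]  -> 2 point(s)
  x = 6: RHS = 13, y in [8, 9]  -> 2 point(s)
  x = 7: RHS = 15, y in [7, 10]  -> 2 point(s)
  x = 8: RHS = 8, y in [5, 12]  -> 2 point(s)
  x = 9: RHS = 15, y in [7, 10]  -> 2 point(s)
  x = 10: RHS = 8, y in [5, 12]  -> 2 point(s)
  x = 16: RHS = 8, y in [5, 12]  -> 2 point(s)
Affine points: 20. Add the point at infinity: total = 21.

#E(F_17) = 21


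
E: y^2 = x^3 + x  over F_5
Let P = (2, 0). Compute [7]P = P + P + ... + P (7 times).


k = 7 = 111_2 (binary, LSB first: 111)
Double-and-add from P = (2, 0):
  bit 0 = 1: acc = O + (2, 0) = (2, 0)
  bit 1 = 1: acc = (2, 0) + O = (2, 0)
  bit 2 = 1: acc = (2, 0) + O = (2, 0)

7P = (2, 0)


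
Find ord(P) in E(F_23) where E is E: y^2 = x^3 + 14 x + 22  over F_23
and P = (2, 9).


Compute successive multiples of P until we hit O:
  1P = (2, 9)
  2P = (12, 20)
  3P = (4, 21)
  4P = (7, 7)
  5P = (16, 15)
  6P = (8, 18)
  7P = (21, 20)
  8P = (9, 16)
  ... (continuing to 26P)
  26P = O

ord(P) = 26


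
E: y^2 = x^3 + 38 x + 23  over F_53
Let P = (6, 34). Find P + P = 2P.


Doubling: s = (3 x1^2 + a) / (2 y1)
s = (3*6^2 + 38) / (2*34) mod 53 = 38
x3 = s^2 - 2 x1 mod 53 = 38^2 - 2*6 = 1
y3 = s (x1 - x3) - y1 mod 53 = 38 * (6 - 1) - 34 = 50

2P = (1, 50)


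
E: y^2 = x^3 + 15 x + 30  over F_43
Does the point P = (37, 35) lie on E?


Check whether y^2 = x^3 + 15 x + 30 (mod 43) for (x, y) = (37, 35).
LHS: y^2 = 35^2 mod 43 = 21
RHS: x^3 + 15 x + 30 = 37^3 + 15*37 + 30 mod 43 = 25
LHS != RHS

No, not on the curve


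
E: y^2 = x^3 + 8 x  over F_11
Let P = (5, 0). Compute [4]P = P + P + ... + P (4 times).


k = 4 = 100_2 (binary, LSB first: 001)
Double-and-add from P = (5, 0):
  bit 0 = 0: acc unchanged = O
  bit 1 = 0: acc unchanged = O
  bit 2 = 1: acc = O + O = O

4P = O


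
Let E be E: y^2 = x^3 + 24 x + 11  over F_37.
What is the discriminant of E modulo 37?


4 a^3 + 27 b^2 = 4*24^3 + 27*11^2 = 55296 + 3267 = 58563
Delta = -16 * (58563) = -937008
Delta mod 37 = 17

Delta = 17 (mod 37)


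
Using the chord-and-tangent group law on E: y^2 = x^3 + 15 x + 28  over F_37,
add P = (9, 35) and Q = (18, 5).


P != Q, so use the chord formula.
s = (y2 - y1) / (x2 - x1) = (7) / (9) mod 37 = 9
x3 = s^2 - x1 - x2 mod 37 = 9^2 - 9 - 18 = 17
y3 = s (x1 - x3) - y1 mod 37 = 9 * (9 - 17) - 35 = 4

P + Q = (17, 4)


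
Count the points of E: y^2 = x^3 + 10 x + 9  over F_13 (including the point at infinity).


For each x in F_13, count y with y^2 = x^3 + 10 x + 9 mod 13:
  x = 0: RHS = 9, y in [3, 10]  -> 2 point(s)
  x = 3: RHS = 1, y in [1, 12]  -> 2 point(s)
  x = 4: RHS = 9, y in [3, 10]  -> 2 point(s)
  x = 6: RHS = 12, y in [5, 8]  -> 2 point(s)
  x = 8: RHS = 3, y in [4, 9]  -> 2 point(s)
  x = 9: RHS = 9, y in [3, 10]  -> 2 point(s)
  x = 10: RHS = 4, y in [2, 11]  -> 2 point(s)
Affine points: 14. Add the point at infinity: total = 15.

#E(F_13) = 15


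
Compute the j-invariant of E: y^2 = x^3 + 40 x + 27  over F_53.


Delta = -16(4 a^3 + 27 b^2) mod 53 = 50
-1728 * (4 a)^3 = -1728 * (4*40)^3 mod 53 = 21
j = 21 * 50^(-1) mod 53 = 46

j = 46 (mod 53)


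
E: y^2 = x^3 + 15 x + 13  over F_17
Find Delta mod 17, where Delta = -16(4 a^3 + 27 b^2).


4 a^3 + 27 b^2 = 4*15^3 + 27*13^2 = 13500 + 4563 = 18063
Delta = -16 * (18063) = -289008
Delta mod 17 = 9

Delta = 9 (mod 17)


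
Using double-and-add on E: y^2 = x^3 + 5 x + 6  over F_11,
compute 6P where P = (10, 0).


k = 6 = 110_2 (binary, LSB first: 011)
Double-and-add from P = (10, 0):
  bit 0 = 0: acc unchanged = O
  bit 1 = 1: acc = O + O = O
  bit 2 = 1: acc = O + O = O

6P = O


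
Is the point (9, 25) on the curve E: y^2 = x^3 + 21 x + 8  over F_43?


Check whether y^2 = x^3 + 21 x + 8 (mod 43) for (x, y) = (9, 25).
LHS: y^2 = 25^2 mod 43 = 23
RHS: x^3 + 21 x + 8 = 9^3 + 21*9 + 8 mod 43 = 23
LHS = RHS

Yes, on the curve


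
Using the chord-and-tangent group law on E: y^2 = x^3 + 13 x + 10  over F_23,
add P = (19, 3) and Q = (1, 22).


P != Q, so use the chord formula.
s = (y2 - y1) / (x2 - x1) = (19) / (5) mod 23 = 13
x3 = s^2 - x1 - x2 mod 23 = 13^2 - 19 - 1 = 11
y3 = s (x1 - x3) - y1 mod 23 = 13 * (19 - 11) - 3 = 9

P + Q = (11, 9)


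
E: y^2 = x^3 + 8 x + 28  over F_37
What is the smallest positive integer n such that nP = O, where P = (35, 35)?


Compute successive multiples of P until we hit O:
  1P = (35, 35)
  2P = (29, 9)
  3P = (0, 18)
  4P = (28, 35)
  5P = (11, 2)
  6P = (27, 13)
  7P = (8, 30)
  8P = (22, 14)
  ... (continuing to 18P)
  18P = O

ord(P) = 18


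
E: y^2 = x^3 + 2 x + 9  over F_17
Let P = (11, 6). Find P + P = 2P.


Doubling: s = (3 x1^2 + a) / (2 y1)
s = (3*11^2 + 2) / (2*6) mod 17 = 12
x3 = s^2 - 2 x1 mod 17 = 12^2 - 2*11 = 3
y3 = s (x1 - x3) - y1 mod 17 = 12 * (11 - 3) - 6 = 5

2P = (3, 5)


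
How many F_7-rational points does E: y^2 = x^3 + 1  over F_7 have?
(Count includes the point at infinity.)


For each x in F_7, count y with y^2 = x^3 + 0 x + 1 mod 7:
  x = 0: RHS = 1, y in [1, 6]  -> 2 point(s)
  x = 1: RHS = 2, y in [3, 4]  -> 2 point(s)
  x = 2: RHS = 2, y in [3, 4]  -> 2 point(s)
  x = 3: RHS = 0, y in [0]  -> 1 point(s)
  x = 4: RHS = 2, y in [3, 4]  -> 2 point(s)
  x = 5: RHS = 0, y in [0]  -> 1 point(s)
  x = 6: RHS = 0, y in [0]  -> 1 point(s)
Affine points: 11. Add the point at infinity: total = 12.

#E(F_7) = 12


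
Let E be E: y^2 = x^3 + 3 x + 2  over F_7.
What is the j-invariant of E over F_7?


Delta = -16(4 a^3 + 27 b^2) mod 7 = 2
-1728 * (4 a)^3 = -1728 * (4*3)^3 mod 7 = 6
j = 6 * 2^(-1) mod 7 = 3

j = 3 (mod 7)


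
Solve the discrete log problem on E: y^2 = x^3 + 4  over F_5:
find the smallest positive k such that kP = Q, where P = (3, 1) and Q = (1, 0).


Enumerate multiples of P until we hit Q = (1, 0):
  1P = (3, 1)
  2P = (0, 2)
  3P = (1, 0)
Match found at i = 3.

k = 3


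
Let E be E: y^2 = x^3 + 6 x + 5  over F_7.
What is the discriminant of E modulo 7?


4 a^3 + 27 b^2 = 4*6^3 + 27*5^2 = 864 + 675 = 1539
Delta = -16 * (1539) = -24624
Delta mod 7 = 2

Delta = 2 (mod 7)


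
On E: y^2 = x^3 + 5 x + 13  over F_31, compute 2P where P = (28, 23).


Doubling: s = (3 x1^2 + a) / (2 y1)
s = (3*28^2 + 5) / (2*23) mod 31 = 29
x3 = s^2 - 2 x1 mod 31 = 29^2 - 2*28 = 10
y3 = s (x1 - x3) - y1 mod 31 = 29 * (28 - 10) - 23 = 3

2P = (10, 3)


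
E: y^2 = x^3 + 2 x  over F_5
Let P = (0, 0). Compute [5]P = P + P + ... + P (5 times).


k = 5 = 101_2 (binary, LSB first: 101)
Double-and-add from P = (0, 0):
  bit 0 = 1: acc = O + (0, 0) = (0, 0)
  bit 1 = 0: acc unchanged = (0, 0)
  bit 2 = 1: acc = (0, 0) + O = (0, 0)

5P = (0, 0)


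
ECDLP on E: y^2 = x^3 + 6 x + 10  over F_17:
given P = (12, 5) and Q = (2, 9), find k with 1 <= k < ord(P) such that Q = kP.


Enumerate multiples of P until we hit Q = (2, 9):
  1P = (12, 5)
  2P = (2, 8)
  3P = (7, 2)
  4P = (14, 4)
  5P = (4, 8)
  6P = (3, 15)
  7P = (11, 9)
  8P = (10, 4)
  9P = (8, 14)
  10P = (1, 0)
  11P = (8, 3)
  12P = (10, 13)
  13P = (11, 8)
  14P = (3, 2)
  15P = (4, 9)
  16P = (14, 13)
  17P = (7, 15)
  18P = (2, 9)
Match found at i = 18.

k = 18


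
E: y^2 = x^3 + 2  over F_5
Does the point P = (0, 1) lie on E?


Check whether y^2 = x^3 + 0 x + 2 (mod 5) for (x, y) = (0, 1).
LHS: y^2 = 1^2 mod 5 = 1
RHS: x^3 + 0 x + 2 = 0^3 + 0*0 + 2 mod 5 = 2
LHS != RHS

No, not on the curve


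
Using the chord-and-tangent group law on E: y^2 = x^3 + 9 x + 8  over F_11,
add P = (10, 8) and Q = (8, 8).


P != Q, so use the chord formula.
s = (y2 - y1) / (x2 - x1) = (0) / (9) mod 11 = 0
x3 = s^2 - x1 - x2 mod 11 = 0^2 - 10 - 8 = 4
y3 = s (x1 - x3) - y1 mod 11 = 0 * (10 - 4) - 8 = 3

P + Q = (4, 3)


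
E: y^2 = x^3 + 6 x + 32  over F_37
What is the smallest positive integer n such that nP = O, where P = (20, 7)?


Compute successive multiples of P until we hit O:
  1P = (20, 7)
  2P = (4, 34)
  3P = (29, 29)
  4P = (36, 32)
  5P = (7, 11)
  6P = (9, 1)
  7P = (19, 7)
  8P = (35, 30)
  ... (continuing to 17P)
  17P = O

ord(P) = 17


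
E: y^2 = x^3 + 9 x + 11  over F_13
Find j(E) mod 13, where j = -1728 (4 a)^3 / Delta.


Delta = -16(4 a^3 + 27 b^2) mod 13 = 2
-1728 * (4 a)^3 = -1728 * (4*9)^3 mod 13 = 12
j = 12 * 2^(-1) mod 13 = 6

j = 6 (mod 13)


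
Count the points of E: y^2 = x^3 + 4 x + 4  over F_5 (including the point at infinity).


For each x in F_5, count y with y^2 = x^3 + 4 x + 4 mod 5:
  x = 0: RHS = 4, y in [2, 3]  -> 2 point(s)
  x = 1: RHS = 4, y in [2, 3]  -> 2 point(s)
  x = 2: RHS = 0, y in [0]  -> 1 point(s)
  x = 4: RHS = 4, y in [2, 3]  -> 2 point(s)
Affine points: 7. Add the point at infinity: total = 8.

#E(F_5) = 8


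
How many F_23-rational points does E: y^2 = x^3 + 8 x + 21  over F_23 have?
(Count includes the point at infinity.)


For each x in F_23, count y with y^2 = x^3 + 8 x + 21 mod 23:
  x = 3: RHS = 3, y in [7, 16]  -> 2 point(s)
  x = 4: RHS = 2, y in [5, 18]  -> 2 point(s)
  x = 5: RHS = 2, y in [5, 18]  -> 2 point(s)
  x = 6: RHS = 9, y in [3, 20]  -> 2 point(s)
  x = 7: RHS = 6, y in [11, 12]  -> 2 point(s)
  x = 14: RHS = 2, y in [5, 18]  -> 2 point(s)
  x = 16: RHS = 13, y in [6, 17]  -> 2 point(s)
  x = 20: RHS = 16, y in [4, 19]  -> 2 point(s)
  x = 22: RHS = 12, y in [9, 14]  -> 2 point(s)
Affine points: 18. Add the point at infinity: total = 19.

#E(F_23) = 19


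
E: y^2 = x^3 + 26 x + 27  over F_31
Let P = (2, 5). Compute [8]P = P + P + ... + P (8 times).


k = 8 = 1000_2 (binary, LSB first: 0001)
Double-and-add from P = (2, 5):
  bit 0 = 0: acc unchanged = O
  bit 1 = 0: acc unchanged = O
  bit 2 = 0: acc unchanged = O
  bit 3 = 1: acc = O + (7, 5) = (7, 5)

8P = (7, 5)


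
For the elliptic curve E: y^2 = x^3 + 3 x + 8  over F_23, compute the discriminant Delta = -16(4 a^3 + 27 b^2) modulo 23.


4 a^3 + 27 b^2 = 4*3^3 + 27*8^2 = 108 + 1728 = 1836
Delta = -16 * (1836) = -29376
Delta mod 23 = 18

Delta = 18 (mod 23)


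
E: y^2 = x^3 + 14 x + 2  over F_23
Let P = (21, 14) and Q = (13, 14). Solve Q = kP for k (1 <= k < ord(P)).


Enumerate multiples of P until we hit Q = (13, 14):
  1P = (21, 14)
  2P = (20, 5)
  3P = (17, 22)
  4P = (12, 14)
  5P = (13, 9)
  6P = (7, 12)
  7P = (3, 5)
  8P = (5, 17)
  9P = (0, 18)
  10P = (6, 16)
  11P = (9, 12)
  12P = (9, 11)
  13P = (6, 7)
  14P = (0, 5)
  15P = (5, 6)
  16P = (3, 18)
  17P = (7, 11)
  18P = (13, 14)
Match found at i = 18.

k = 18


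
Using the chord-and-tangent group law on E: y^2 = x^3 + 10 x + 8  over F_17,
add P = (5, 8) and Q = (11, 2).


P != Q, so use the chord formula.
s = (y2 - y1) / (x2 - x1) = (11) / (6) mod 17 = 16
x3 = s^2 - x1 - x2 mod 17 = 16^2 - 5 - 11 = 2
y3 = s (x1 - x3) - y1 mod 17 = 16 * (5 - 2) - 8 = 6

P + Q = (2, 6)


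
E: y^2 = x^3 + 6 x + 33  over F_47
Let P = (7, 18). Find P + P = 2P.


Doubling: s = (3 x1^2 + a) / (2 y1)
s = (3*7^2 + 6) / (2*18) mod 47 = 16
x3 = s^2 - 2 x1 mod 47 = 16^2 - 2*7 = 7
y3 = s (x1 - x3) - y1 mod 47 = 16 * (7 - 7) - 18 = 29

2P = (7, 29)


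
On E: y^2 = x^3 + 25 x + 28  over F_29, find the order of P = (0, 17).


Compute successive multiples of P until we hit O:
  1P = (0, 17)
  2P = (25, 3)
  3P = (9, 24)
  4P = (7, 13)
  5P = (17, 1)
  6P = (17, 28)
  7P = (7, 16)
  8P = (9, 5)
  ... (continuing to 11P)
  11P = O

ord(P) = 11


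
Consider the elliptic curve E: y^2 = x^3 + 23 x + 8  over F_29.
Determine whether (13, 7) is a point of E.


Check whether y^2 = x^3 + 23 x + 8 (mod 29) for (x, y) = (13, 7).
LHS: y^2 = 7^2 mod 29 = 20
RHS: x^3 + 23 x + 8 = 13^3 + 23*13 + 8 mod 29 = 10
LHS != RHS

No, not on the curve


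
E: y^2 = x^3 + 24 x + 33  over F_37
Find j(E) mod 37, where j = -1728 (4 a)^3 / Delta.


Delta = -16(4 a^3 + 27 b^2) mod 37 = 15
-1728 * (4 a)^3 = -1728 * (4*24)^3 mod 37 = 23
j = 23 * 15^(-1) mod 37 = 4

j = 4 (mod 37)


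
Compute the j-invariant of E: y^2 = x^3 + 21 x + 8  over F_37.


Delta = -16(4 a^3 + 27 b^2) mod 37 = 27
-1728 * (4 a)^3 = -1728 * (4*21)^3 mod 37 = 11
j = 11 * 27^(-1) mod 37 = 10

j = 10 (mod 37)


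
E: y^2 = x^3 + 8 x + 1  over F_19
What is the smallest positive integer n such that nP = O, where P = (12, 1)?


Compute successive multiples of P until we hit O:
  1P = (12, 1)
  2P = (2, 14)
  3P = (16, 8)
  4P = (0, 1)
  5P = (7, 18)
  6P = (7, 1)
  7P = (0, 18)
  8P = (16, 11)
  ... (continuing to 11P)
  11P = O

ord(P) = 11


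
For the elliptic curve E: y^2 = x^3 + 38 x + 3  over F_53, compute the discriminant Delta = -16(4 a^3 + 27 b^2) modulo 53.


4 a^3 + 27 b^2 = 4*38^3 + 27*3^2 = 219488 + 243 = 219731
Delta = -16 * (219731) = -3515696
Delta mod 53 = 6

Delta = 6 (mod 53)


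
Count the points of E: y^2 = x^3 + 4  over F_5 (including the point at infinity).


For each x in F_5, count y with y^2 = x^3 + 0 x + 4 mod 5:
  x = 0: RHS = 4, y in [2, 3]  -> 2 point(s)
  x = 1: RHS = 0, y in [0]  -> 1 point(s)
  x = 3: RHS = 1, y in [1, 4]  -> 2 point(s)
Affine points: 5. Add the point at infinity: total = 6.

#E(F_5) = 6


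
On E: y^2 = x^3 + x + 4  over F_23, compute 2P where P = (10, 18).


Doubling: s = (3 x1^2 + a) / (2 y1)
s = (3*10^2 + 1) / (2*18) mod 23 = 9
x3 = s^2 - 2 x1 mod 23 = 9^2 - 2*10 = 15
y3 = s (x1 - x3) - y1 mod 23 = 9 * (10 - 15) - 18 = 6

2P = (15, 6)


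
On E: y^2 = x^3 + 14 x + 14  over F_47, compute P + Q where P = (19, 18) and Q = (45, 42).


P != Q, so use the chord formula.
s = (y2 - y1) / (x2 - x1) = (24) / (26) mod 47 = 19
x3 = s^2 - x1 - x2 mod 47 = 19^2 - 19 - 45 = 15
y3 = s (x1 - x3) - y1 mod 47 = 19 * (19 - 15) - 18 = 11

P + Q = (15, 11)


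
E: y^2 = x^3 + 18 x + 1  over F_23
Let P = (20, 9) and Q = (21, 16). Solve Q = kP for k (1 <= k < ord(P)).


Enumerate multiples of P until we hit Q = (21, 16):
  1P = (20, 9)
  2P = (18, 19)
  3P = (10, 10)
  4P = (19, 7)
  5P = (11, 9)
  6P = (15, 14)
  7P = (12, 6)
  8P = (3, 6)
  9P = (6, 7)
  10P = (5, 3)
  11P = (0, 22)
  12P = (9, 8)
  13P = (21, 16)
Match found at i = 13.

k = 13


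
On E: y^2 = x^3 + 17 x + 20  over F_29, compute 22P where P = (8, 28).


k = 22 = 10110_2 (binary, LSB first: 01101)
Double-and-add from P = (8, 28):
  bit 0 = 0: acc unchanged = O
  bit 1 = 1: acc = O + (22, 14) = (22, 14)
  bit 2 = 1: acc = (22, 14) + (27, 23) = (25, 27)
  bit 3 = 0: acc unchanged = (25, 27)
  bit 4 = 1: acc = (25, 27) + (1, 3) = (4, 23)

22P = (4, 23)


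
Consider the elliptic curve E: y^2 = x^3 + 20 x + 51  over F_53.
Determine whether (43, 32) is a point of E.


Check whether y^2 = x^3 + 20 x + 51 (mod 53) for (x, y) = (43, 32).
LHS: y^2 = 32^2 mod 53 = 17
RHS: x^3 + 20 x + 51 = 43^3 + 20*43 + 51 mod 53 = 17
LHS = RHS

Yes, on the curve


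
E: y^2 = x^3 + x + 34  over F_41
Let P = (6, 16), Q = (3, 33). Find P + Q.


P != Q, so use the chord formula.
s = (y2 - y1) / (x2 - x1) = (17) / (38) mod 41 = 8
x3 = s^2 - x1 - x2 mod 41 = 8^2 - 6 - 3 = 14
y3 = s (x1 - x3) - y1 mod 41 = 8 * (6 - 14) - 16 = 2

P + Q = (14, 2)


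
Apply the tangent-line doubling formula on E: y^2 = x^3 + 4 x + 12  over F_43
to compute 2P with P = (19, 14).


Doubling: s = (3 x1^2 + a) / (2 y1)
s = (3*19^2 + 4) / (2*14) mod 43 = 25
x3 = s^2 - 2 x1 mod 43 = 25^2 - 2*19 = 28
y3 = s (x1 - x3) - y1 mod 43 = 25 * (19 - 28) - 14 = 19

2P = (28, 19)


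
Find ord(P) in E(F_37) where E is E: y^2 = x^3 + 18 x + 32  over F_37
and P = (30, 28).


Compute successive multiples of P until we hit O:
  1P = (30, 28)
  2P = (23, 25)
  3P = (31, 35)
  4P = (25, 7)
  5P = (10, 19)
  6P = (33, 28)
  7P = (11, 9)
  8P = (34, 5)
  ... (continuing to 31P)
  31P = O

ord(P) = 31


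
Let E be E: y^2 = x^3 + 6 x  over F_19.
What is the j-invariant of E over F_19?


Delta = -16(4 a^3 + 27 b^2) mod 19 = 8
-1728 * (4 a)^3 = -1728 * (4*6)^3 mod 19 = 11
j = 11 * 8^(-1) mod 19 = 18

j = 18 (mod 19)


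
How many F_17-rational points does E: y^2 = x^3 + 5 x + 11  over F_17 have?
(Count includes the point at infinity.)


For each x in F_17, count y with y^2 = x^3 + 5 x + 11 mod 17:
  x = 1: RHS = 0, y in [0]  -> 1 point(s)
  x = 3: RHS = 2, y in [6, 11]  -> 2 point(s)
  x = 5: RHS = 8, y in [5, 12]  -> 2 point(s)
  x = 6: RHS = 2, y in [6, 11]  -> 2 point(s)
  x = 7: RHS = 15, y in [7, 10]  -> 2 point(s)
  x = 8: RHS = 2, y in [6, 11]  -> 2 point(s)
Affine points: 11. Add the point at infinity: total = 12.

#E(F_17) = 12


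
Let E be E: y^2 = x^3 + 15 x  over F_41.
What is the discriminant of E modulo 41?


4 a^3 + 27 b^2 = 4*15^3 + 27*0^2 = 13500 + 0 = 13500
Delta = -16 * (13500) = -216000
Delta mod 41 = 29

Delta = 29 (mod 41)


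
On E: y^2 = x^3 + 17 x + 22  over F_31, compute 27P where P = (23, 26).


k = 27 = 11011_2 (binary, LSB first: 11011)
Double-and-add from P = (23, 26):
  bit 0 = 1: acc = O + (23, 26) = (23, 26)
  bit 1 = 1: acc = (23, 26) + (3, 21) = (7, 9)
  bit 2 = 0: acc unchanged = (7, 9)
  bit 3 = 1: acc = (7, 9) + (8, 9) = (16, 22)
  bit 4 = 1: acc = (16, 22) + (24, 5) = (27, 13)

27P = (27, 13)


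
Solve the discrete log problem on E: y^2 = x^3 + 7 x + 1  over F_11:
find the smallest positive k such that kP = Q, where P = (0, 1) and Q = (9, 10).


Enumerate multiples of P until we hit Q = (9, 10):
  1P = (0, 1)
  2P = (4, 7)
  3P = (1, 3)
  4P = (3, 4)
  5P = (9, 1)
  6P = (2, 10)
  7P = (10, 9)
  8P = (10, 2)
  9P = (2, 1)
  10P = (9, 10)
Match found at i = 10.

k = 10


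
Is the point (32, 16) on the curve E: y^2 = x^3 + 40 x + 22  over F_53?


Check whether y^2 = x^3 + 40 x + 22 (mod 53) for (x, y) = (32, 16).
LHS: y^2 = 16^2 mod 53 = 44
RHS: x^3 + 40 x + 22 = 32^3 + 40*32 + 22 mod 53 = 44
LHS = RHS

Yes, on the curve


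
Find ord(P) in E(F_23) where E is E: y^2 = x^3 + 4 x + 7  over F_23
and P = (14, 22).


Compute successive multiples of P until we hit O:
  1P = (14, 22)
  2P = (4, 8)
  3P = (18, 0)
  4P = (4, 15)
  5P = (14, 1)
  6P = O

ord(P) = 6


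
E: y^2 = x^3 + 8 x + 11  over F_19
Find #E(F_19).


For each x in F_19, count y with y^2 = x^3 + 8 x + 11 mod 19:
  x = 0: RHS = 11, y in [7, 12]  -> 2 point(s)
  x = 1: RHS = 1, y in [1, 18]  -> 2 point(s)
  x = 2: RHS = 16, y in [4, 15]  -> 2 point(s)
  x = 3: RHS = 5, y in [9, 10]  -> 2 point(s)
  x = 5: RHS = 5, y in [9, 10]  -> 2 point(s)
  x = 6: RHS = 9, y in [3, 16]  -> 2 point(s)
  x = 7: RHS = 11, y in [7, 12]  -> 2 point(s)
  x = 8: RHS = 17, y in [6, 13]  -> 2 point(s)
  x = 11: RHS = 5, y in [9, 10]  -> 2 point(s)
  x = 12: RHS = 11, y in [7, 12]  -> 2 point(s)
  x = 14: RHS = 17, y in [6, 13]  -> 2 point(s)
  x = 16: RHS = 17, y in [6, 13]  -> 2 point(s)
  x = 17: RHS = 6, y in [5, 14]  -> 2 point(s)
Affine points: 26. Add the point at infinity: total = 27.

#E(F_19) = 27


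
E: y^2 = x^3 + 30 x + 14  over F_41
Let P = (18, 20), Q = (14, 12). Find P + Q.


P != Q, so use the chord formula.
s = (y2 - y1) / (x2 - x1) = (33) / (37) mod 41 = 2
x3 = s^2 - x1 - x2 mod 41 = 2^2 - 18 - 14 = 13
y3 = s (x1 - x3) - y1 mod 41 = 2 * (18 - 13) - 20 = 31

P + Q = (13, 31)


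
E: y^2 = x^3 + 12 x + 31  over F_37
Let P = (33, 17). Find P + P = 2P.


Doubling: s = (3 x1^2 + a) / (2 y1)
s = (3*33^2 + 12) / (2*17) mod 37 = 17
x3 = s^2 - 2 x1 mod 37 = 17^2 - 2*33 = 1
y3 = s (x1 - x3) - y1 mod 37 = 17 * (33 - 1) - 17 = 9

2P = (1, 9)


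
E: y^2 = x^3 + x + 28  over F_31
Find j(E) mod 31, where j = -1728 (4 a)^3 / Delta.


Delta = -16(4 a^3 + 27 b^2) mod 31 = 16
-1728 * (4 a)^3 = -1728 * (4*1)^3 mod 31 = 16
j = 16 * 16^(-1) mod 31 = 1

j = 1 (mod 31)


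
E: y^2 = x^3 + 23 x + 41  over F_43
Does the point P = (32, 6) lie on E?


Check whether y^2 = x^3 + 23 x + 41 (mod 43) for (x, y) = (32, 6).
LHS: y^2 = 6^2 mod 43 = 36
RHS: x^3 + 23 x + 41 = 32^3 + 23*32 + 41 mod 43 = 5
LHS != RHS

No, not on the curve


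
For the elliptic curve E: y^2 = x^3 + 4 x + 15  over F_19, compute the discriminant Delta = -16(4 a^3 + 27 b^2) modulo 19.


4 a^3 + 27 b^2 = 4*4^3 + 27*15^2 = 256 + 6075 = 6331
Delta = -16 * (6331) = -101296
Delta mod 19 = 12

Delta = 12 (mod 19)


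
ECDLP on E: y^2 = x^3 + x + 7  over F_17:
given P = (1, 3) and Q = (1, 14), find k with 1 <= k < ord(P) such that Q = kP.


Enumerate multiples of P until we hit Q = (1, 14):
  1P = (1, 3)
  2P = (6, 5)
  3P = (2, 0)
  4P = (6, 12)
  5P = (1, 14)
Match found at i = 5.

k = 5


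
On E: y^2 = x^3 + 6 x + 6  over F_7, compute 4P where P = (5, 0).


k = 4 = 100_2 (binary, LSB first: 001)
Double-and-add from P = (5, 0):
  bit 0 = 0: acc unchanged = O
  bit 1 = 0: acc unchanged = O
  bit 2 = 1: acc = O + O = O

4P = O


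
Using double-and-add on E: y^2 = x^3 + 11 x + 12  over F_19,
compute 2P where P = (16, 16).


k = 2 = 10_2 (binary, LSB first: 01)
Double-and-add from P = (16, 16):
  bit 0 = 0: acc unchanged = O
  bit 1 = 1: acc = O + (6, 3) = (6, 3)

2P = (6, 3)


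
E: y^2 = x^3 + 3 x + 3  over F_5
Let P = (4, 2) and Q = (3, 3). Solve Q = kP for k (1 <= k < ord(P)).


Enumerate multiples of P until we hit Q = (3, 3):
  1P = (4, 2)
  2P = (3, 2)
  3P = (3, 3)
Match found at i = 3.

k = 3


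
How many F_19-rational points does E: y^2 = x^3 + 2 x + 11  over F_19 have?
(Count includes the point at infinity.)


For each x in F_19, count y with y^2 = x^3 + 2 x + 11 mod 19:
  x = 0: RHS = 11, y in [7, 12]  -> 2 point(s)
  x = 2: RHS = 4, y in [2, 17]  -> 2 point(s)
  x = 3: RHS = 6, y in [5, 14]  -> 2 point(s)
  x = 4: RHS = 7, y in [8, 11]  -> 2 point(s)
  x = 6: RHS = 11, y in [7, 12]  -> 2 point(s)
  x = 7: RHS = 7, y in [8, 11]  -> 2 point(s)
  x = 8: RHS = 7, y in [8, 11]  -> 2 point(s)
  x = 9: RHS = 17, y in [6, 13]  -> 2 point(s)
  x = 10: RHS = 5, y in [9, 10]  -> 2 point(s)
  x = 13: RHS = 11, y in [7, 12]  -> 2 point(s)
  x = 14: RHS = 9, y in [3, 16]  -> 2 point(s)
  x = 16: RHS = 16, y in [4, 15]  -> 2 point(s)
Affine points: 24. Add the point at infinity: total = 25.

#E(F_19) = 25


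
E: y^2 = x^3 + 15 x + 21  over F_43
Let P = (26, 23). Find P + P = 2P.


Doubling: s = (3 x1^2 + a) / (2 y1)
s = (3*26^2 + 15) / (2*23) mod 43 = 36
x3 = s^2 - 2 x1 mod 43 = 36^2 - 2*26 = 40
y3 = s (x1 - x3) - y1 mod 43 = 36 * (26 - 40) - 23 = 32

2P = (40, 32)


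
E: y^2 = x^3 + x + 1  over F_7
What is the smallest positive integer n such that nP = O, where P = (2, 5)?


Compute successive multiples of P until we hit O:
  1P = (2, 5)
  2P = (0, 6)
  3P = (0, 1)
  4P = (2, 2)
  5P = O

ord(P) = 5


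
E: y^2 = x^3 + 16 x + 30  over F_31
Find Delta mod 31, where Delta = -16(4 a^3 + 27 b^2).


4 a^3 + 27 b^2 = 4*16^3 + 27*30^2 = 16384 + 24300 = 40684
Delta = -16 * (40684) = -650944
Delta mod 31 = 25

Delta = 25 (mod 31)


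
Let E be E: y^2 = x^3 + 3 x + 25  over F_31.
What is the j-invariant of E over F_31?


Delta = -16(4 a^3 + 27 b^2) mod 31 = 18
-1728 * (4 a)^3 = -1728 * (4*3)^3 mod 31 = 29
j = 29 * 18^(-1) mod 31 = 24

j = 24 (mod 31)


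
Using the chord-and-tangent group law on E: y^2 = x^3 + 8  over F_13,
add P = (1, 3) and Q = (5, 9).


P != Q, so use the chord formula.
s = (y2 - y1) / (x2 - x1) = (6) / (4) mod 13 = 8
x3 = s^2 - x1 - x2 mod 13 = 8^2 - 1 - 5 = 6
y3 = s (x1 - x3) - y1 mod 13 = 8 * (1 - 6) - 3 = 9

P + Q = (6, 9)
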